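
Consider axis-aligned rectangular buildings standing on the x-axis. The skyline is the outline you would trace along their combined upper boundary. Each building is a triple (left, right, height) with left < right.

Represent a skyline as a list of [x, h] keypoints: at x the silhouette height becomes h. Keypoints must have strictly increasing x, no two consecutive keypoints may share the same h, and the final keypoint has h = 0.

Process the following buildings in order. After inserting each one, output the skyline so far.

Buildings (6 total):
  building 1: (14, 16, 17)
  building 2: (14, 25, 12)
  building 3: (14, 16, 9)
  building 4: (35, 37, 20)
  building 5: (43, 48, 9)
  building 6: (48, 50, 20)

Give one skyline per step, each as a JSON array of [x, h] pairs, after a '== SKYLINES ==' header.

== SKYLINES ==
[[14,17],[16,0]]
[[14,17],[16,12],[25,0]]
[[14,17],[16,12],[25,0]]
[[14,17],[16,12],[25,0],[35,20],[37,0]]
[[14,17],[16,12],[25,0],[35,20],[37,0],[43,9],[48,0]]
[[14,17],[16,12],[25,0],[35,20],[37,0],[43,9],[48,20],[50,0]]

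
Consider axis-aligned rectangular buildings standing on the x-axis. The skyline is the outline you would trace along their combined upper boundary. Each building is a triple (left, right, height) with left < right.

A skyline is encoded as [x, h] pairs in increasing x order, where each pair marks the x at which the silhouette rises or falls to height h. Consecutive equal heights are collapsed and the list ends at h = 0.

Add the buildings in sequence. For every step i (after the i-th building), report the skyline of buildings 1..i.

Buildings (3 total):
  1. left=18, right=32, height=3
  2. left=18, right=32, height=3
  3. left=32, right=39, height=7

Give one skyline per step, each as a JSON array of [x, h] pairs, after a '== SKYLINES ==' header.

== SKYLINES ==
[[18,3],[32,0]]
[[18,3],[32,0]]
[[18,3],[32,7],[39,0]]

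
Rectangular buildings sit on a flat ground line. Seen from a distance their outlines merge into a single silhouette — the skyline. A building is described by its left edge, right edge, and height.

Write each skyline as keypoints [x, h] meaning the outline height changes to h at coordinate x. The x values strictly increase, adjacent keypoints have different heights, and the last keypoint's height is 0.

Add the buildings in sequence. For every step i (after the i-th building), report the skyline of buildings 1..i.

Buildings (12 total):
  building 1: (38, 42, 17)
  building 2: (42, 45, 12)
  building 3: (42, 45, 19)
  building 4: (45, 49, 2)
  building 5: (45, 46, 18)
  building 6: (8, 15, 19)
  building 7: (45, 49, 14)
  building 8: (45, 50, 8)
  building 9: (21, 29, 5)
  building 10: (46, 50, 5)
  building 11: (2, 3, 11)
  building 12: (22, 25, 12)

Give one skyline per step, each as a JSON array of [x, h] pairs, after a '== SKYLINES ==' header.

== SKYLINES ==
[[38,17],[42,0]]
[[38,17],[42,12],[45,0]]
[[38,17],[42,19],[45,0]]
[[38,17],[42,19],[45,2],[49,0]]
[[38,17],[42,19],[45,18],[46,2],[49,0]]
[[8,19],[15,0],[38,17],[42,19],[45,18],[46,2],[49,0]]
[[8,19],[15,0],[38,17],[42,19],[45,18],[46,14],[49,0]]
[[8,19],[15,0],[38,17],[42,19],[45,18],[46,14],[49,8],[50,0]]
[[8,19],[15,0],[21,5],[29,0],[38,17],[42,19],[45,18],[46,14],[49,8],[50,0]]
[[8,19],[15,0],[21,5],[29,0],[38,17],[42,19],[45,18],[46,14],[49,8],[50,0]]
[[2,11],[3,0],[8,19],[15,0],[21,5],[29,0],[38,17],[42,19],[45,18],[46,14],[49,8],[50,0]]
[[2,11],[3,0],[8,19],[15,0],[21,5],[22,12],[25,5],[29,0],[38,17],[42,19],[45,18],[46,14],[49,8],[50,0]]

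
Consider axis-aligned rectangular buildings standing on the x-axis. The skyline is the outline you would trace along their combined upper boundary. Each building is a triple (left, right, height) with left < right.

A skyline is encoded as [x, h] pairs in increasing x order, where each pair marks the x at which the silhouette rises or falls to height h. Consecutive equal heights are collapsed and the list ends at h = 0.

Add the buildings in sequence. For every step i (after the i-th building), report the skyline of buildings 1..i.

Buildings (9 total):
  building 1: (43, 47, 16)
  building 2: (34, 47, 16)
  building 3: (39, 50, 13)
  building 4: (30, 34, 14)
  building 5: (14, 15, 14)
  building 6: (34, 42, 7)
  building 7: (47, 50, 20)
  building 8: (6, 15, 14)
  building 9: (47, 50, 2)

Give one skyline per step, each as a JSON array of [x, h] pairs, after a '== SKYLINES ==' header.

== SKYLINES ==
[[43,16],[47,0]]
[[34,16],[47,0]]
[[34,16],[47,13],[50,0]]
[[30,14],[34,16],[47,13],[50,0]]
[[14,14],[15,0],[30,14],[34,16],[47,13],[50,0]]
[[14,14],[15,0],[30,14],[34,16],[47,13],[50,0]]
[[14,14],[15,0],[30,14],[34,16],[47,20],[50,0]]
[[6,14],[15,0],[30,14],[34,16],[47,20],[50,0]]
[[6,14],[15,0],[30,14],[34,16],[47,20],[50,0]]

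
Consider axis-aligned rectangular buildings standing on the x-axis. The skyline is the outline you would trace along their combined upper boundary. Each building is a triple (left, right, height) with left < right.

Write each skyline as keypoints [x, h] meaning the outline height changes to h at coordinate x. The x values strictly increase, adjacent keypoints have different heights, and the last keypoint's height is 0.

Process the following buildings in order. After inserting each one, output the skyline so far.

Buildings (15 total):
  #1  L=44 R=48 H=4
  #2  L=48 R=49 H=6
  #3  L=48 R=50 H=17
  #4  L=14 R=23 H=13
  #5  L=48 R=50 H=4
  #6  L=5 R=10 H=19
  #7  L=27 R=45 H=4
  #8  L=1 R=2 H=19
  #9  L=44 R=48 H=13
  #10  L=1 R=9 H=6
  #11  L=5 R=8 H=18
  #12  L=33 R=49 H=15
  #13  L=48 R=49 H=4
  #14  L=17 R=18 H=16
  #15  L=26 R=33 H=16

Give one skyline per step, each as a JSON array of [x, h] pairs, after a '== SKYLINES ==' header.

== SKYLINES ==
[[44,4],[48,0]]
[[44,4],[48,6],[49,0]]
[[44,4],[48,17],[50,0]]
[[14,13],[23,0],[44,4],[48,17],[50,0]]
[[14,13],[23,0],[44,4],[48,17],[50,0]]
[[5,19],[10,0],[14,13],[23,0],[44,4],[48,17],[50,0]]
[[5,19],[10,0],[14,13],[23,0],[27,4],[48,17],[50,0]]
[[1,19],[2,0],[5,19],[10,0],[14,13],[23,0],[27,4],[48,17],[50,0]]
[[1,19],[2,0],[5,19],[10,0],[14,13],[23,0],[27,4],[44,13],[48,17],[50,0]]
[[1,19],[2,6],[5,19],[10,0],[14,13],[23,0],[27,4],[44,13],[48,17],[50,0]]
[[1,19],[2,6],[5,19],[10,0],[14,13],[23,0],[27,4],[44,13],[48,17],[50,0]]
[[1,19],[2,6],[5,19],[10,0],[14,13],[23,0],[27,4],[33,15],[48,17],[50,0]]
[[1,19],[2,6],[5,19],[10,0],[14,13],[23,0],[27,4],[33,15],[48,17],[50,0]]
[[1,19],[2,6],[5,19],[10,0],[14,13],[17,16],[18,13],[23,0],[27,4],[33,15],[48,17],[50,0]]
[[1,19],[2,6],[5,19],[10,0],[14,13],[17,16],[18,13],[23,0],[26,16],[33,15],[48,17],[50,0]]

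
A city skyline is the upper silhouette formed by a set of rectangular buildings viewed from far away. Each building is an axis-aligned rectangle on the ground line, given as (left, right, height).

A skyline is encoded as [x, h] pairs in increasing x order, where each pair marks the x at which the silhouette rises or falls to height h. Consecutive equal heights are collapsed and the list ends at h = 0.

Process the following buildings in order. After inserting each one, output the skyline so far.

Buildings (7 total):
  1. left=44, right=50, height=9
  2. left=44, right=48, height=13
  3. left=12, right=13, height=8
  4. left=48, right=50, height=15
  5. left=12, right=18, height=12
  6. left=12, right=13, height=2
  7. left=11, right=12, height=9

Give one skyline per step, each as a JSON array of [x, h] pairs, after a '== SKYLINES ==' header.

== SKYLINES ==
[[44,9],[50,0]]
[[44,13],[48,9],[50,0]]
[[12,8],[13,0],[44,13],[48,9],[50,0]]
[[12,8],[13,0],[44,13],[48,15],[50,0]]
[[12,12],[18,0],[44,13],[48,15],[50,0]]
[[12,12],[18,0],[44,13],[48,15],[50,0]]
[[11,9],[12,12],[18,0],[44,13],[48,15],[50,0]]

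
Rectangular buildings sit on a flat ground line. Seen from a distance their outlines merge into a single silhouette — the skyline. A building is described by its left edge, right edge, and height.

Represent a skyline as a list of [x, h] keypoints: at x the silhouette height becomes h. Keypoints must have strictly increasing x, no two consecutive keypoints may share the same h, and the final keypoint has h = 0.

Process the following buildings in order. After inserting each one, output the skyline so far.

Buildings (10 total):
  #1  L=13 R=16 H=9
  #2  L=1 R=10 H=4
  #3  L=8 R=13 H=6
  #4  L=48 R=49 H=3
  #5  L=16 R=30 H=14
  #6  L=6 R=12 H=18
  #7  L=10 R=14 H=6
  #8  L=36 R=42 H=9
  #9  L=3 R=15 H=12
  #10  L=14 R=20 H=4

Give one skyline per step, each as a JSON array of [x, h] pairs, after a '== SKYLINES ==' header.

== SKYLINES ==
[[13,9],[16,0]]
[[1,4],[10,0],[13,9],[16,0]]
[[1,4],[8,6],[13,9],[16,0]]
[[1,4],[8,6],[13,9],[16,0],[48,3],[49,0]]
[[1,4],[8,6],[13,9],[16,14],[30,0],[48,3],[49,0]]
[[1,4],[6,18],[12,6],[13,9],[16,14],[30,0],[48,3],[49,0]]
[[1,4],[6,18],[12,6],[13,9],[16,14],[30,0],[48,3],[49,0]]
[[1,4],[6,18],[12,6],[13,9],[16,14],[30,0],[36,9],[42,0],[48,3],[49,0]]
[[1,4],[3,12],[6,18],[12,12],[15,9],[16,14],[30,0],[36,9],[42,0],[48,3],[49,0]]
[[1,4],[3,12],[6,18],[12,12],[15,9],[16,14],[30,0],[36,9],[42,0],[48,3],[49,0]]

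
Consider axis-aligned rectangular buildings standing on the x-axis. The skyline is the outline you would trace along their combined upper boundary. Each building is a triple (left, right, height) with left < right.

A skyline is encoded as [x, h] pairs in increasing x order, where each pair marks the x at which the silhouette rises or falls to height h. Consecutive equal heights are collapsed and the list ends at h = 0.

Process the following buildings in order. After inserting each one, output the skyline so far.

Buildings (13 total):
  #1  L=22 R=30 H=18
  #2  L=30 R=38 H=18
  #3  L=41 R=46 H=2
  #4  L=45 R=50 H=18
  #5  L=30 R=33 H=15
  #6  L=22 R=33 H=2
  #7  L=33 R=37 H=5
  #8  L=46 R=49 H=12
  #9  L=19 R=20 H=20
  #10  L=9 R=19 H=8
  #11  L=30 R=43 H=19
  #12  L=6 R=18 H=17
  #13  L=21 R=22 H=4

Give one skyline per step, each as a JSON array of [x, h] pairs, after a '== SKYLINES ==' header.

== SKYLINES ==
[[22,18],[30,0]]
[[22,18],[38,0]]
[[22,18],[38,0],[41,2],[46,0]]
[[22,18],[38,0],[41,2],[45,18],[50,0]]
[[22,18],[38,0],[41,2],[45,18],[50,0]]
[[22,18],[38,0],[41,2],[45,18],[50,0]]
[[22,18],[38,0],[41,2],[45,18],[50,0]]
[[22,18],[38,0],[41,2],[45,18],[50,0]]
[[19,20],[20,0],[22,18],[38,0],[41,2],[45,18],[50,0]]
[[9,8],[19,20],[20,0],[22,18],[38,0],[41,2],[45,18],[50,0]]
[[9,8],[19,20],[20,0],[22,18],[30,19],[43,2],[45,18],[50,0]]
[[6,17],[18,8],[19,20],[20,0],[22,18],[30,19],[43,2],[45,18],[50,0]]
[[6,17],[18,8],[19,20],[20,0],[21,4],[22,18],[30,19],[43,2],[45,18],[50,0]]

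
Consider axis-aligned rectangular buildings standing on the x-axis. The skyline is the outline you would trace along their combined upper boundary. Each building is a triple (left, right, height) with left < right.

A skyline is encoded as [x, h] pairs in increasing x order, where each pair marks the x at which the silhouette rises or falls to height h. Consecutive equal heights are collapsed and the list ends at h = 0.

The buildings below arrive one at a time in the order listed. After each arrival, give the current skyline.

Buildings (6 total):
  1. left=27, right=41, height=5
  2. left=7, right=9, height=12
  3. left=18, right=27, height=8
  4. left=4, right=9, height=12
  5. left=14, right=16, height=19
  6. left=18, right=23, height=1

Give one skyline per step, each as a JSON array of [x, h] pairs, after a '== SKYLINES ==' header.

== SKYLINES ==
[[27,5],[41,0]]
[[7,12],[9,0],[27,5],[41,0]]
[[7,12],[9,0],[18,8],[27,5],[41,0]]
[[4,12],[9,0],[18,8],[27,5],[41,0]]
[[4,12],[9,0],[14,19],[16,0],[18,8],[27,5],[41,0]]
[[4,12],[9,0],[14,19],[16,0],[18,8],[27,5],[41,0]]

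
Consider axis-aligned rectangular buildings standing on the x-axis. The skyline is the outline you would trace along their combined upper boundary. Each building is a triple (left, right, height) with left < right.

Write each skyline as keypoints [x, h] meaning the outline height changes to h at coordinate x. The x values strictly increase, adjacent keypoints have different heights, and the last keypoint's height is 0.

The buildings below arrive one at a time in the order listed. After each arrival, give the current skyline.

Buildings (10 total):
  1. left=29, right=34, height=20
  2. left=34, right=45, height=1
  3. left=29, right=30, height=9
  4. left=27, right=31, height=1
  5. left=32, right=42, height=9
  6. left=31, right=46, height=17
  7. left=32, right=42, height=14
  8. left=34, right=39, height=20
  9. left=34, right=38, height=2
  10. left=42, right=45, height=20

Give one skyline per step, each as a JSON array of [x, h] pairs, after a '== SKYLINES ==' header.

== SKYLINES ==
[[29,20],[34,0]]
[[29,20],[34,1],[45,0]]
[[29,20],[34,1],[45,0]]
[[27,1],[29,20],[34,1],[45,0]]
[[27,1],[29,20],[34,9],[42,1],[45,0]]
[[27,1],[29,20],[34,17],[46,0]]
[[27,1],[29,20],[34,17],[46,0]]
[[27,1],[29,20],[39,17],[46,0]]
[[27,1],[29,20],[39,17],[46,0]]
[[27,1],[29,20],[39,17],[42,20],[45,17],[46,0]]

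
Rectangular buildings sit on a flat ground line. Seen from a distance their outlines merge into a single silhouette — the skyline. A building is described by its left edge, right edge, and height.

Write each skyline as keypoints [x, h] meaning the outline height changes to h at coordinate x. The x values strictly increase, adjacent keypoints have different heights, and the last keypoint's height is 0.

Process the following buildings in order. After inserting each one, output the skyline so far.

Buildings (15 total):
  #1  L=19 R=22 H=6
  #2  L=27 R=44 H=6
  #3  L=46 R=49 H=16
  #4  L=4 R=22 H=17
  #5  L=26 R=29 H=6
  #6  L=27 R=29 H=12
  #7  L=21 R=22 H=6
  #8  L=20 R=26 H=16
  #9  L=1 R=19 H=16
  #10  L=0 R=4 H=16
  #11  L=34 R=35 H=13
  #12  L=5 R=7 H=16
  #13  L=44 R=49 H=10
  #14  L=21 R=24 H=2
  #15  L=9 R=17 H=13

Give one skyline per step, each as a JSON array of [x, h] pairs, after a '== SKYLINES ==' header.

== SKYLINES ==
[[19,6],[22,0]]
[[19,6],[22,0],[27,6],[44,0]]
[[19,6],[22,0],[27,6],[44,0],[46,16],[49,0]]
[[4,17],[22,0],[27,6],[44,0],[46,16],[49,0]]
[[4,17],[22,0],[26,6],[44,0],[46,16],[49,0]]
[[4,17],[22,0],[26,6],[27,12],[29,6],[44,0],[46,16],[49,0]]
[[4,17],[22,0],[26,6],[27,12],[29,6],[44,0],[46,16],[49,0]]
[[4,17],[22,16],[26,6],[27,12],[29,6],[44,0],[46,16],[49,0]]
[[1,16],[4,17],[22,16],[26,6],[27,12],[29,6],[44,0],[46,16],[49,0]]
[[0,16],[4,17],[22,16],[26,6],[27,12],[29,6],[44,0],[46,16],[49,0]]
[[0,16],[4,17],[22,16],[26,6],[27,12],[29,6],[34,13],[35,6],[44,0],[46,16],[49,0]]
[[0,16],[4,17],[22,16],[26,6],[27,12],[29,6],[34,13],[35,6],[44,0],[46,16],[49,0]]
[[0,16],[4,17],[22,16],[26,6],[27,12],[29,6],[34,13],[35,6],[44,10],[46,16],[49,0]]
[[0,16],[4,17],[22,16],[26,6],[27,12],[29,6],[34,13],[35,6],[44,10],[46,16],[49,0]]
[[0,16],[4,17],[22,16],[26,6],[27,12],[29,6],[34,13],[35,6],[44,10],[46,16],[49,0]]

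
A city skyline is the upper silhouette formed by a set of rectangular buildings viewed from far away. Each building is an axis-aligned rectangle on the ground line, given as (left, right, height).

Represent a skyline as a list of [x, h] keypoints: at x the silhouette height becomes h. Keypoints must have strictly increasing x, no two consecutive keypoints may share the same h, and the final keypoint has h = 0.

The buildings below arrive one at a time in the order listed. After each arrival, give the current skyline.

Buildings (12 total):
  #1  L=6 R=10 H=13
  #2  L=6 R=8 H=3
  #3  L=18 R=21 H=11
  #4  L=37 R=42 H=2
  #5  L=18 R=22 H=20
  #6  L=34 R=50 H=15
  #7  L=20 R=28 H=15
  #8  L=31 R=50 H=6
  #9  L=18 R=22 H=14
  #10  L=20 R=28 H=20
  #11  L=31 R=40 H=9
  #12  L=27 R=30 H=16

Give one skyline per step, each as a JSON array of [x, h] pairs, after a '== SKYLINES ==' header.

== SKYLINES ==
[[6,13],[10,0]]
[[6,13],[10,0]]
[[6,13],[10,0],[18,11],[21,0]]
[[6,13],[10,0],[18,11],[21,0],[37,2],[42,0]]
[[6,13],[10,0],[18,20],[22,0],[37,2],[42,0]]
[[6,13],[10,0],[18,20],[22,0],[34,15],[50,0]]
[[6,13],[10,0],[18,20],[22,15],[28,0],[34,15],[50,0]]
[[6,13],[10,0],[18,20],[22,15],[28,0],[31,6],[34,15],[50,0]]
[[6,13],[10,0],[18,20],[22,15],[28,0],[31,6],[34,15],[50,0]]
[[6,13],[10,0],[18,20],[28,0],[31,6],[34,15],[50,0]]
[[6,13],[10,0],[18,20],[28,0],[31,9],[34,15],[50,0]]
[[6,13],[10,0],[18,20],[28,16],[30,0],[31,9],[34,15],[50,0]]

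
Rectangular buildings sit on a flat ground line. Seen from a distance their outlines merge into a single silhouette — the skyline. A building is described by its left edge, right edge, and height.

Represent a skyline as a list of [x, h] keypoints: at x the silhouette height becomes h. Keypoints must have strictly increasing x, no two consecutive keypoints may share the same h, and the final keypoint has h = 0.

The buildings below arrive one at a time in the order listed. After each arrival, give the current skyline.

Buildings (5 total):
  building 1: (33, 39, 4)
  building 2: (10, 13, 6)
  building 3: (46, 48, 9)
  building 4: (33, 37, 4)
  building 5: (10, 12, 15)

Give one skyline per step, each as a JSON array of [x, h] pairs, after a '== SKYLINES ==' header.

== SKYLINES ==
[[33,4],[39,0]]
[[10,6],[13,0],[33,4],[39,0]]
[[10,6],[13,0],[33,4],[39,0],[46,9],[48,0]]
[[10,6],[13,0],[33,4],[39,0],[46,9],[48,0]]
[[10,15],[12,6],[13,0],[33,4],[39,0],[46,9],[48,0]]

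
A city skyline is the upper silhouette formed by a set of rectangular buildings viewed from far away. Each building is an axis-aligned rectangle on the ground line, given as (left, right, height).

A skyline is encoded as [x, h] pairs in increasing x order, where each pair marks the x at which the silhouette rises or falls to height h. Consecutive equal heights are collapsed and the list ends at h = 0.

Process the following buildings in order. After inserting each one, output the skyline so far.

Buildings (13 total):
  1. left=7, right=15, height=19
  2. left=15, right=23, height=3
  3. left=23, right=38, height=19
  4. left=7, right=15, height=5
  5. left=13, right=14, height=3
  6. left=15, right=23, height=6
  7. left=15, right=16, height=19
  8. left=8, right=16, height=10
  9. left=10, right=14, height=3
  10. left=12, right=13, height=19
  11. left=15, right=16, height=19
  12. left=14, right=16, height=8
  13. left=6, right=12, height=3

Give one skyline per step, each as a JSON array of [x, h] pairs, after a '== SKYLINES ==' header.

== SKYLINES ==
[[7,19],[15,0]]
[[7,19],[15,3],[23,0]]
[[7,19],[15,3],[23,19],[38,0]]
[[7,19],[15,3],[23,19],[38,0]]
[[7,19],[15,3],[23,19],[38,0]]
[[7,19],[15,6],[23,19],[38,0]]
[[7,19],[16,6],[23,19],[38,0]]
[[7,19],[16,6],[23,19],[38,0]]
[[7,19],[16,6],[23,19],[38,0]]
[[7,19],[16,6],[23,19],[38,0]]
[[7,19],[16,6],[23,19],[38,0]]
[[7,19],[16,6],[23,19],[38,0]]
[[6,3],[7,19],[16,6],[23,19],[38,0]]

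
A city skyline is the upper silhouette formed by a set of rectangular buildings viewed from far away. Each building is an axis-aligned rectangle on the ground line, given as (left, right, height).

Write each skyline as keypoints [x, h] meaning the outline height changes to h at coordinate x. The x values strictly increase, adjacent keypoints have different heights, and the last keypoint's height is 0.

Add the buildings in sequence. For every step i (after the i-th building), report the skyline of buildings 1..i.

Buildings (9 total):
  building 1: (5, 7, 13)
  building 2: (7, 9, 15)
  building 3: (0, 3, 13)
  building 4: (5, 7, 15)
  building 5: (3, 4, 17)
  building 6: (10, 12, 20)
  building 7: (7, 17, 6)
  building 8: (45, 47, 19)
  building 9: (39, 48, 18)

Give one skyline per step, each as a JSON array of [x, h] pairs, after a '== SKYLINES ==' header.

== SKYLINES ==
[[5,13],[7,0]]
[[5,13],[7,15],[9,0]]
[[0,13],[3,0],[5,13],[7,15],[9,0]]
[[0,13],[3,0],[5,15],[9,0]]
[[0,13],[3,17],[4,0],[5,15],[9,0]]
[[0,13],[3,17],[4,0],[5,15],[9,0],[10,20],[12,0]]
[[0,13],[3,17],[4,0],[5,15],[9,6],[10,20],[12,6],[17,0]]
[[0,13],[3,17],[4,0],[5,15],[9,6],[10,20],[12,6],[17,0],[45,19],[47,0]]
[[0,13],[3,17],[4,0],[5,15],[9,6],[10,20],[12,6],[17,0],[39,18],[45,19],[47,18],[48,0]]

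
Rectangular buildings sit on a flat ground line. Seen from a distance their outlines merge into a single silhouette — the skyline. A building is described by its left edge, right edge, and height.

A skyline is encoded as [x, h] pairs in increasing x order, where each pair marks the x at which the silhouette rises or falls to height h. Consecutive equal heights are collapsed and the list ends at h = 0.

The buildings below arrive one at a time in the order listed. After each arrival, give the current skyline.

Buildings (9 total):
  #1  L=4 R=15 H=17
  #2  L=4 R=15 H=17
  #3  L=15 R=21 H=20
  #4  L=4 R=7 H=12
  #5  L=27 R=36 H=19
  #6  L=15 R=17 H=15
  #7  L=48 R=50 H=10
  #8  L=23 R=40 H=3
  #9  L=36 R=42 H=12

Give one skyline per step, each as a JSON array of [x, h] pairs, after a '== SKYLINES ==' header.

== SKYLINES ==
[[4,17],[15,0]]
[[4,17],[15,0]]
[[4,17],[15,20],[21,0]]
[[4,17],[15,20],[21,0]]
[[4,17],[15,20],[21,0],[27,19],[36,0]]
[[4,17],[15,20],[21,0],[27,19],[36,0]]
[[4,17],[15,20],[21,0],[27,19],[36,0],[48,10],[50,0]]
[[4,17],[15,20],[21,0],[23,3],[27,19],[36,3],[40,0],[48,10],[50,0]]
[[4,17],[15,20],[21,0],[23,3],[27,19],[36,12],[42,0],[48,10],[50,0]]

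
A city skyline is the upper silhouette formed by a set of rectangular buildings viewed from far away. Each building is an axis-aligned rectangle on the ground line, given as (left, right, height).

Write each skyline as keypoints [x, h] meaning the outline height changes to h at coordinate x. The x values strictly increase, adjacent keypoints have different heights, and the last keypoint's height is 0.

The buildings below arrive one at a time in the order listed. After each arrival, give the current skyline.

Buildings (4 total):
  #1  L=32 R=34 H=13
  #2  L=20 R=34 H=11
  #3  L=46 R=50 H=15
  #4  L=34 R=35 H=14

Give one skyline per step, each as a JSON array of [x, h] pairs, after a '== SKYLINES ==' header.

== SKYLINES ==
[[32,13],[34,0]]
[[20,11],[32,13],[34,0]]
[[20,11],[32,13],[34,0],[46,15],[50,0]]
[[20,11],[32,13],[34,14],[35,0],[46,15],[50,0]]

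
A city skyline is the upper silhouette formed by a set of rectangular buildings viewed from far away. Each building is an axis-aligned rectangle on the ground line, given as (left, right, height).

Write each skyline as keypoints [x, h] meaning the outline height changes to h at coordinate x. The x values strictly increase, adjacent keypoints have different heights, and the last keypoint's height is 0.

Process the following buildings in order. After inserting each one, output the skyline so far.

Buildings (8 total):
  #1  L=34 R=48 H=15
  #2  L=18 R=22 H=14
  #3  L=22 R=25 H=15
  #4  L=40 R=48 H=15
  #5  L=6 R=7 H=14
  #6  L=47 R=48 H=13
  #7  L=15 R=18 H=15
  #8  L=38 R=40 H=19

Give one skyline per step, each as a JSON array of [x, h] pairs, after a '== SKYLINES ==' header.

== SKYLINES ==
[[34,15],[48,0]]
[[18,14],[22,0],[34,15],[48,0]]
[[18,14],[22,15],[25,0],[34,15],[48,0]]
[[18,14],[22,15],[25,0],[34,15],[48,0]]
[[6,14],[7,0],[18,14],[22,15],[25,0],[34,15],[48,0]]
[[6,14],[7,0],[18,14],[22,15],[25,0],[34,15],[48,0]]
[[6,14],[7,0],[15,15],[18,14],[22,15],[25,0],[34,15],[48,0]]
[[6,14],[7,0],[15,15],[18,14],[22,15],[25,0],[34,15],[38,19],[40,15],[48,0]]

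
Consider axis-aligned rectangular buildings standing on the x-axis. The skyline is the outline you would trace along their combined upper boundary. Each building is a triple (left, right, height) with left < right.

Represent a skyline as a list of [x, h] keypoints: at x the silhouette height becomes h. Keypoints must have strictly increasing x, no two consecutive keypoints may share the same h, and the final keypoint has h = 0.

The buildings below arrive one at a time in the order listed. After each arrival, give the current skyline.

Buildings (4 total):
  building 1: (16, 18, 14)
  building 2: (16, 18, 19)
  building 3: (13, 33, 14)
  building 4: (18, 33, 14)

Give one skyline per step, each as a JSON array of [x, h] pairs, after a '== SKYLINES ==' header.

== SKYLINES ==
[[16,14],[18,0]]
[[16,19],[18,0]]
[[13,14],[16,19],[18,14],[33,0]]
[[13,14],[16,19],[18,14],[33,0]]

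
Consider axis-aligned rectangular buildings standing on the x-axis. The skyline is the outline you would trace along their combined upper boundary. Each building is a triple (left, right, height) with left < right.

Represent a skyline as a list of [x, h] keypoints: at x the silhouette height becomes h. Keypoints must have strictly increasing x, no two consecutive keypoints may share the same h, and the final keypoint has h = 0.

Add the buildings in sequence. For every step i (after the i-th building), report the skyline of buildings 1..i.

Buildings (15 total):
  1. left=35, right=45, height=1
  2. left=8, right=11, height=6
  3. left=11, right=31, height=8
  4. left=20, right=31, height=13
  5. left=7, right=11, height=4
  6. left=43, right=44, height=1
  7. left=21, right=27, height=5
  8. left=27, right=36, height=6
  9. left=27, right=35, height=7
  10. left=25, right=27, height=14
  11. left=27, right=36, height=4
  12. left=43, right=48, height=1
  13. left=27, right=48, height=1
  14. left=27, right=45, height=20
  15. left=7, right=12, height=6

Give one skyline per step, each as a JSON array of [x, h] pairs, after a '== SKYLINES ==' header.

== SKYLINES ==
[[35,1],[45,0]]
[[8,6],[11,0],[35,1],[45,0]]
[[8,6],[11,8],[31,0],[35,1],[45,0]]
[[8,6],[11,8],[20,13],[31,0],[35,1],[45,0]]
[[7,4],[8,6],[11,8],[20,13],[31,0],[35,1],[45,0]]
[[7,4],[8,6],[11,8],[20,13],[31,0],[35,1],[45,0]]
[[7,4],[8,6],[11,8],[20,13],[31,0],[35,1],[45,0]]
[[7,4],[8,6],[11,8],[20,13],[31,6],[36,1],[45,0]]
[[7,4],[8,6],[11,8],[20,13],[31,7],[35,6],[36,1],[45,0]]
[[7,4],[8,6],[11,8],[20,13],[25,14],[27,13],[31,7],[35,6],[36,1],[45,0]]
[[7,4],[8,6],[11,8],[20,13],[25,14],[27,13],[31,7],[35,6],[36,1],[45,0]]
[[7,4],[8,6],[11,8],[20,13],[25,14],[27,13],[31,7],[35,6],[36,1],[48,0]]
[[7,4],[8,6],[11,8],[20,13],[25,14],[27,13],[31,7],[35,6],[36,1],[48,0]]
[[7,4],[8,6],[11,8],[20,13],[25,14],[27,20],[45,1],[48,0]]
[[7,6],[11,8],[20,13],[25,14],[27,20],[45,1],[48,0]]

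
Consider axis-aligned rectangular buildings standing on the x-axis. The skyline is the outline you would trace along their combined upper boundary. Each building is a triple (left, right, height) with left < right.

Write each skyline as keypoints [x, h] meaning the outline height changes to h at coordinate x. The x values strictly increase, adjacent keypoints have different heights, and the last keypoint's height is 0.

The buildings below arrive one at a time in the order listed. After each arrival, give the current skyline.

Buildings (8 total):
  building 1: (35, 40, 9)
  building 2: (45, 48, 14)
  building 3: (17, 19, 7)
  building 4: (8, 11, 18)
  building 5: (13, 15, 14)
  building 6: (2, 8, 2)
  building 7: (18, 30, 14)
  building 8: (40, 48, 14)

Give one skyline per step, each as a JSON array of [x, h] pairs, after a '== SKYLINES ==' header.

== SKYLINES ==
[[35,9],[40,0]]
[[35,9],[40,0],[45,14],[48,0]]
[[17,7],[19,0],[35,9],[40,0],[45,14],[48,0]]
[[8,18],[11,0],[17,7],[19,0],[35,9],[40,0],[45,14],[48,0]]
[[8,18],[11,0],[13,14],[15,0],[17,7],[19,0],[35,9],[40,0],[45,14],[48,0]]
[[2,2],[8,18],[11,0],[13,14],[15,0],[17,7],[19,0],[35,9],[40,0],[45,14],[48,0]]
[[2,2],[8,18],[11,0],[13,14],[15,0],[17,7],[18,14],[30,0],[35,9],[40,0],[45,14],[48,0]]
[[2,2],[8,18],[11,0],[13,14],[15,0],[17,7],[18,14],[30,0],[35,9],[40,14],[48,0]]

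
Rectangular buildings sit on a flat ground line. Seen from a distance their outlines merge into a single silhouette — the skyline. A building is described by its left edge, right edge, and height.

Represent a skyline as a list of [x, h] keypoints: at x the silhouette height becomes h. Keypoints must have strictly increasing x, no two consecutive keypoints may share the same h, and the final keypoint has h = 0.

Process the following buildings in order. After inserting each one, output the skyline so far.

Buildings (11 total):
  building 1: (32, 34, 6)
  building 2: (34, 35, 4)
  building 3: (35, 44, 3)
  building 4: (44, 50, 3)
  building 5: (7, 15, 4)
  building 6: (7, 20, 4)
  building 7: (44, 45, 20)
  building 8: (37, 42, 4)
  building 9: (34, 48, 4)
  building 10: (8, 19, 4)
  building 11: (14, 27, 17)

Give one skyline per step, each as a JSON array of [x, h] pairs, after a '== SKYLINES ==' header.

== SKYLINES ==
[[32,6],[34,0]]
[[32,6],[34,4],[35,0]]
[[32,6],[34,4],[35,3],[44,0]]
[[32,6],[34,4],[35,3],[50,0]]
[[7,4],[15,0],[32,6],[34,4],[35,3],[50,0]]
[[7,4],[20,0],[32,6],[34,4],[35,3],[50,0]]
[[7,4],[20,0],[32,6],[34,4],[35,3],[44,20],[45,3],[50,0]]
[[7,4],[20,0],[32,6],[34,4],[35,3],[37,4],[42,3],[44,20],[45,3],[50,0]]
[[7,4],[20,0],[32,6],[34,4],[44,20],[45,4],[48,3],[50,0]]
[[7,4],[20,0],[32,6],[34,4],[44,20],[45,4],[48,3],[50,0]]
[[7,4],[14,17],[27,0],[32,6],[34,4],[44,20],[45,4],[48,3],[50,0]]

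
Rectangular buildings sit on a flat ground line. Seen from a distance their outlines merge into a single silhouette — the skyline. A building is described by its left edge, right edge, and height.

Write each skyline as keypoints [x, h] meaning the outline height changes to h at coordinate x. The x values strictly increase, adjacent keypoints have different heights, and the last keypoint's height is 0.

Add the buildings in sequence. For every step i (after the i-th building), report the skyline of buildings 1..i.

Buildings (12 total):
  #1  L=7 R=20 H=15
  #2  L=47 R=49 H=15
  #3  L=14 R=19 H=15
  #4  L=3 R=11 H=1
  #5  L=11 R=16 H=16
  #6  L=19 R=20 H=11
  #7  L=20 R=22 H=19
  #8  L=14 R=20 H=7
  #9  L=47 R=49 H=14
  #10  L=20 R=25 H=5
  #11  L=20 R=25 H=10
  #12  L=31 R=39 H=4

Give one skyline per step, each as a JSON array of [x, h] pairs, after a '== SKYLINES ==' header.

== SKYLINES ==
[[7,15],[20,0]]
[[7,15],[20,0],[47,15],[49,0]]
[[7,15],[20,0],[47,15],[49,0]]
[[3,1],[7,15],[20,0],[47,15],[49,0]]
[[3,1],[7,15],[11,16],[16,15],[20,0],[47,15],[49,0]]
[[3,1],[7,15],[11,16],[16,15],[20,0],[47,15],[49,0]]
[[3,1],[7,15],[11,16],[16,15],[20,19],[22,0],[47,15],[49,0]]
[[3,1],[7,15],[11,16],[16,15],[20,19],[22,0],[47,15],[49,0]]
[[3,1],[7,15],[11,16],[16,15],[20,19],[22,0],[47,15],[49,0]]
[[3,1],[7,15],[11,16],[16,15],[20,19],[22,5],[25,0],[47,15],[49,0]]
[[3,1],[7,15],[11,16],[16,15],[20,19],[22,10],[25,0],[47,15],[49,0]]
[[3,1],[7,15],[11,16],[16,15],[20,19],[22,10],[25,0],[31,4],[39,0],[47,15],[49,0]]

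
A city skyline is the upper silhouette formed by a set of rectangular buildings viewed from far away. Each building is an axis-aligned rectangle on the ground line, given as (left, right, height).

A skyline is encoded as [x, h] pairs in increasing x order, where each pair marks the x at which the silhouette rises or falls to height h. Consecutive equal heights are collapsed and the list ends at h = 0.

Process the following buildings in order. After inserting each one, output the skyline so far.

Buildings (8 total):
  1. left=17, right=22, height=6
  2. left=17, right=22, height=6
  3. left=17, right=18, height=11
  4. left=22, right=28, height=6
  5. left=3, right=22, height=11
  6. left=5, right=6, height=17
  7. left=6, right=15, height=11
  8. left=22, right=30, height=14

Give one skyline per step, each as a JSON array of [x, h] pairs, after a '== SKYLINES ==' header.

== SKYLINES ==
[[17,6],[22,0]]
[[17,6],[22,0]]
[[17,11],[18,6],[22,0]]
[[17,11],[18,6],[28,0]]
[[3,11],[22,6],[28,0]]
[[3,11],[5,17],[6,11],[22,6],[28,0]]
[[3,11],[5,17],[6,11],[22,6],[28,0]]
[[3,11],[5,17],[6,11],[22,14],[30,0]]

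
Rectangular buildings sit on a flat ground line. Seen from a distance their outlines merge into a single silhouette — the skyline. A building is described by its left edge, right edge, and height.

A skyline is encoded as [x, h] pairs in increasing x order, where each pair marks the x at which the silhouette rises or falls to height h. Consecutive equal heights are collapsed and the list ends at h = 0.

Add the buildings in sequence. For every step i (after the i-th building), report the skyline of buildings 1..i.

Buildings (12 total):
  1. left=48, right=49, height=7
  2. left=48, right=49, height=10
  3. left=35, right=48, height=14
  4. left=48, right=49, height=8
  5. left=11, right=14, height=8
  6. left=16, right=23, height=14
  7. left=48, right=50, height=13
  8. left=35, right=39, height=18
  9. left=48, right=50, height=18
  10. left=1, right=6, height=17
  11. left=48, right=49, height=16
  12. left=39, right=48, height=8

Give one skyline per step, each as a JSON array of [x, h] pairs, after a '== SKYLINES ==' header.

== SKYLINES ==
[[48,7],[49,0]]
[[48,10],[49,0]]
[[35,14],[48,10],[49,0]]
[[35,14],[48,10],[49,0]]
[[11,8],[14,0],[35,14],[48,10],[49,0]]
[[11,8],[14,0],[16,14],[23,0],[35,14],[48,10],[49,0]]
[[11,8],[14,0],[16,14],[23,0],[35,14],[48,13],[50,0]]
[[11,8],[14,0],[16,14],[23,0],[35,18],[39,14],[48,13],[50,0]]
[[11,8],[14,0],[16,14],[23,0],[35,18],[39,14],[48,18],[50,0]]
[[1,17],[6,0],[11,8],[14,0],[16,14],[23,0],[35,18],[39,14],[48,18],[50,0]]
[[1,17],[6,0],[11,8],[14,0],[16,14],[23,0],[35,18],[39,14],[48,18],[50,0]]
[[1,17],[6,0],[11,8],[14,0],[16,14],[23,0],[35,18],[39,14],[48,18],[50,0]]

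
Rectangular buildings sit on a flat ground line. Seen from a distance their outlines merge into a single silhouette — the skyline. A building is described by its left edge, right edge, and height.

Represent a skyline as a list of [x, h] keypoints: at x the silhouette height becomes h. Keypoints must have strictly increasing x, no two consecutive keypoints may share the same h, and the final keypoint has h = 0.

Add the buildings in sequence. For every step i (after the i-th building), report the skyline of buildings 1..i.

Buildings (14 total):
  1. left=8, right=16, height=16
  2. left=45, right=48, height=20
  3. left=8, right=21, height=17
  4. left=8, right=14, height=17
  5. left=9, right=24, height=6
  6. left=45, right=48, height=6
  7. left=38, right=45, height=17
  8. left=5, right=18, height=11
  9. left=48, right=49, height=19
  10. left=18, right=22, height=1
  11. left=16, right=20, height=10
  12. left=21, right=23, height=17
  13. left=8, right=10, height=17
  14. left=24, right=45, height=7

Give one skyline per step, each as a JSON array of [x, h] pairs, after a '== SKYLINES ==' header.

== SKYLINES ==
[[8,16],[16,0]]
[[8,16],[16,0],[45,20],[48,0]]
[[8,17],[21,0],[45,20],[48,0]]
[[8,17],[21,0],[45,20],[48,0]]
[[8,17],[21,6],[24,0],[45,20],[48,0]]
[[8,17],[21,6],[24,0],[45,20],[48,0]]
[[8,17],[21,6],[24,0],[38,17],[45,20],[48,0]]
[[5,11],[8,17],[21,6],[24,0],[38,17],[45,20],[48,0]]
[[5,11],[8,17],[21,6],[24,0],[38,17],[45,20],[48,19],[49,0]]
[[5,11],[8,17],[21,6],[24,0],[38,17],[45,20],[48,19],[49,0]]
[[5,11],[8,17],[21,6],[24,0],[38,17],[45,20],[48,19],[49,0]]
[[5,11],[8,17],[23,6],[24,0],[38,17],[45,20],[48,19],[49,0]]
[[5,11],[8,17],[23,6],[24,0],[38,17],[45,20],[48,19],[49,0]]
[[5,11],[8,17],[23,6],[24,7],[38,17],[45,20],[48,19],[49,0]]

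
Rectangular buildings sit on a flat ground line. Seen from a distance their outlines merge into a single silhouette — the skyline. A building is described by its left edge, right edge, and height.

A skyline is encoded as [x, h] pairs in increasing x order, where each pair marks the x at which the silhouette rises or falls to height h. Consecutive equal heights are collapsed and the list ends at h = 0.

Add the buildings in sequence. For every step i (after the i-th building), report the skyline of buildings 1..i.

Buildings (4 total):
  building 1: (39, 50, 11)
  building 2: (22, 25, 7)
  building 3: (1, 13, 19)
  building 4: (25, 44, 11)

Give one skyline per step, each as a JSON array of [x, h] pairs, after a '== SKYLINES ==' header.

== SKYLINES ==
[[39,11],[50,0]]
[[22,7],[25,0],[39,11],[50,0]]
[[1,19],[13,0],[22,7],[25,0],[39,11],[50,0]]
[[1,19],[13,0],[22,7],[25,11],[50,0]]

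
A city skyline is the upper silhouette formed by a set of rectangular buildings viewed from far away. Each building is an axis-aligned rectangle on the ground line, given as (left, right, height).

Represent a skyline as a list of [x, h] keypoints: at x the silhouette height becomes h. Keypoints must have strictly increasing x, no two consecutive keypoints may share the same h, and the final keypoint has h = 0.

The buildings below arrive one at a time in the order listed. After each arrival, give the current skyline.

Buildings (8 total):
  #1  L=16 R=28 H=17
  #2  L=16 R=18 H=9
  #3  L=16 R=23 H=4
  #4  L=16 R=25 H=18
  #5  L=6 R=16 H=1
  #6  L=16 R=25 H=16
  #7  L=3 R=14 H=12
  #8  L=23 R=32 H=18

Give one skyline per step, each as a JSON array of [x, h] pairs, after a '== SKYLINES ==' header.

== SKYLINES ==
[[16,17],[28,0]]
[[16,17],[28,0]]
[[16,17],[28,0]]
[[16,18],[25,17],[28,0]]
[[6,1],[16,18],[25,17],[28,0]]
[[6,1],[16,18],[25,17],[28,0]]
[[3,12],[14,1],[16,18],[25,17],[28,0]]
[[3,12],[14,1],[16,18],[32,0]]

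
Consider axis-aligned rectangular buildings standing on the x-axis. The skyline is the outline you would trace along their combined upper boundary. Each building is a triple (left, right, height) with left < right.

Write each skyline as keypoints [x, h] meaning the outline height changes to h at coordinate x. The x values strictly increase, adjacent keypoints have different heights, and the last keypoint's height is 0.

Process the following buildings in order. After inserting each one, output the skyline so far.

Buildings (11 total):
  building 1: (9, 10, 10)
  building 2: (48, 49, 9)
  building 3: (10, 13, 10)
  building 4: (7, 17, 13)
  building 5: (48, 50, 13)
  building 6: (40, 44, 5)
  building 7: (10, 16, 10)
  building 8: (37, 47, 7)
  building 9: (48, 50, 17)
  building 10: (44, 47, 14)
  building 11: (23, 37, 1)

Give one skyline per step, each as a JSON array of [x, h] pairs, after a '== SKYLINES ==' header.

== SKYLINES ==
[[9,10],[10,0]]
[[9,10],[10,0],[48,9],[49,0]]
[[9,10],[13,0],[48,9],[49,0]]
[[7,13],[17,0],[48,9],[49,0]]
[[7,13],[17,0],[48,13],[50,0]]
[[7,13],[17,0],[40,5],[44,0],[48,13],[50,0]]
[[7,13],[17,0],[40,5],[44,0],[48,13],[50,0]]
[[7,13],[17,0],[37,7],[47,0],[48,13],[50,0]]
[[7,13],[17,0],[37,7],[47,0],[48,17],[50,0]]
[[7,13],[17,0],[37,7],[44,14],[47,0],[48,17],[50,0]]
[[7,13],[17,0],[23,1],[37,7],[44,14],[47,0],[48,17],[50,0]]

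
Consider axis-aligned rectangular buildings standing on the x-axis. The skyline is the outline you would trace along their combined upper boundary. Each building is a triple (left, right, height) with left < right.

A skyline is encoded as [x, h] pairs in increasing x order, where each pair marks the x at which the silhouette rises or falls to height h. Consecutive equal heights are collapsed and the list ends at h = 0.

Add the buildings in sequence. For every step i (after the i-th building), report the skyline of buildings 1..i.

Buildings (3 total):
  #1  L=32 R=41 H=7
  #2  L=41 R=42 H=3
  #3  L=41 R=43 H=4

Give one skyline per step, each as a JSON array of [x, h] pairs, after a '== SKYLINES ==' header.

== SKYLINES ==
[[32,7],[41,0]]
[[32,7],[41,3],[42,0]]
[[32,7],[41,4],[43,0]]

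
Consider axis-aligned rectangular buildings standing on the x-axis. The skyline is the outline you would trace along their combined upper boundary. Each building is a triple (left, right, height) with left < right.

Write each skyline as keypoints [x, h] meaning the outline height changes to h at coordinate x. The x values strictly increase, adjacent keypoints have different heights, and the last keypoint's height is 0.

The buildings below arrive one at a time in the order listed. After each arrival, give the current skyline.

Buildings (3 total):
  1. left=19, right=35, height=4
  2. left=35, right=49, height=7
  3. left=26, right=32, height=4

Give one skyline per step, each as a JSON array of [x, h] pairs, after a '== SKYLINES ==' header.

== SKYLINES ==
[[19,4],[35,0]]
[[19,4],[35,7],[49,0]]
[[19,4],[35,7],[49,0]]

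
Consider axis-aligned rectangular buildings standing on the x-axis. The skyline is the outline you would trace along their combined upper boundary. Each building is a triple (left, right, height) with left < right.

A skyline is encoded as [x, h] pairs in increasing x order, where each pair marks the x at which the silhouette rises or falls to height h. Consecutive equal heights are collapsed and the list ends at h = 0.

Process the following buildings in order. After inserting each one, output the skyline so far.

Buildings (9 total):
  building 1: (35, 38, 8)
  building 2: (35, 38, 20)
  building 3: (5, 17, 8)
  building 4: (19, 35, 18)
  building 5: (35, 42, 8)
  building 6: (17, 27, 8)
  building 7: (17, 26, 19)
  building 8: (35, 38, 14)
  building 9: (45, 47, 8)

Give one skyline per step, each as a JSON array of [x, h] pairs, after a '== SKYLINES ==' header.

== SKYLINES ==
[[35,8],[38,0]]
[[35,20],[38,0]]
[[5,8],[17,0],[35,20],[38,0]]
[[5,8],[17,0],[19,18],[35,20],[38,0]]
[[5,8],[17,0],[19,18],[35,20],[38,8],[42,0]]
[[5,8],[19,18],[35,20],[38,8],[42,0]]
[[5,8],[17,19],[26,18],[35,20],[38,8],[42,0]]
[[5,8],[17,19],[26,18],[35,20],[38,8],[42,0]]
[[5,8],[17,19],[26,18],[35,20],[38,8],[42,0],[45,8],[47,0]]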